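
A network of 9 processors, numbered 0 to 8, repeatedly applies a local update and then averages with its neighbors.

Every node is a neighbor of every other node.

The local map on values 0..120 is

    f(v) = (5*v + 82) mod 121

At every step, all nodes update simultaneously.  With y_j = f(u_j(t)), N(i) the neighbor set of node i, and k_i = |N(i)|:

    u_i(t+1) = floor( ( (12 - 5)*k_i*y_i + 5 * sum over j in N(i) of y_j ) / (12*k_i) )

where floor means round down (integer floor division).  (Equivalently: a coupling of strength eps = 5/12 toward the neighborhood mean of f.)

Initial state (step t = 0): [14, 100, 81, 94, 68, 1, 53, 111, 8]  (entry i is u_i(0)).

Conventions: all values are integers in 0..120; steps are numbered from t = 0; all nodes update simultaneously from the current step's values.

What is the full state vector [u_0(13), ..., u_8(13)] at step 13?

Answer: [41, 25, 71, 41, 20, 78, 20, 20, 25]

Derivation:
t=0: [14, 100, 81, 94, 68, 1, 53, 111, 8]
t=1: [41, 77, 26, 61, 56, 71, 80, 42, 25]
t=2: [61, 92, 85, 49, 100, 76, 100, 63, 82]
t=3: [40, 58, 39, 72, 79, 80, 79, 45, 31]
t=4: [57, 40, 54, 77, 96, 99, 96, 70, 97]
t=5: [36, 55, 92, 89, 75, 83, 75, 70, 78]
t=6: [42, 93, 62, 54, 81, 38, 81, 68, 89]
t=7: [46, 53, 35, 78, 21, 36, 21, 51, 43]
t=8: [68, 87, 39, 89, 66, 41, 66, 81, 60]
t=9: [48, 34, 36, 40, 43, 41, 43, 19, 27]
t=10: [66, 29, 34, 45, 53, 47, 53, 53, 74]
t=11: [62, 93, 42, 71, 92, 76, 92, 92, 84]
t=12: [41, 59, 52, 65, 57, 79, 57, 57, 35]
t=13: [41, 25, 71, 41, 20, 78, 20, 20, 25]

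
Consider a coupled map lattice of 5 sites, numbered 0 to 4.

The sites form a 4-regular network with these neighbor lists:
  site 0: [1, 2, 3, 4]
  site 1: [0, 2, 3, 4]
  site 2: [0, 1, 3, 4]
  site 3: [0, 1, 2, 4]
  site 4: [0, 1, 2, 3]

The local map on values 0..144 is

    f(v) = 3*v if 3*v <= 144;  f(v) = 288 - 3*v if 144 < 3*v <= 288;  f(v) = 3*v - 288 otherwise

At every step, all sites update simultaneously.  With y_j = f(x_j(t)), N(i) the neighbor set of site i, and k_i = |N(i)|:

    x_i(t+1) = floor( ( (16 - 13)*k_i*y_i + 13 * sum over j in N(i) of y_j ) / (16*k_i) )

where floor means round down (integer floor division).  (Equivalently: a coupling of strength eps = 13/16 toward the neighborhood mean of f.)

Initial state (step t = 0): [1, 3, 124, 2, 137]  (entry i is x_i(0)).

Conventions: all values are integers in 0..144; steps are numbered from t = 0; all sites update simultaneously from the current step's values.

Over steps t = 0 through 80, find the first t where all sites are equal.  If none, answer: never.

Simulating step by step:
t=0: [1, 3, 124, 2, 137]  (not all equal)
t=1: [45, 45, 44, 45, 43]  (not all equal)
t=2: [133, 133, 133, 133, 133]  (all equal)

Answer: 2
Key observation: Synchronization is absorbing here: once all sites are equal they stay equal, and step 2 is the first all-equal step.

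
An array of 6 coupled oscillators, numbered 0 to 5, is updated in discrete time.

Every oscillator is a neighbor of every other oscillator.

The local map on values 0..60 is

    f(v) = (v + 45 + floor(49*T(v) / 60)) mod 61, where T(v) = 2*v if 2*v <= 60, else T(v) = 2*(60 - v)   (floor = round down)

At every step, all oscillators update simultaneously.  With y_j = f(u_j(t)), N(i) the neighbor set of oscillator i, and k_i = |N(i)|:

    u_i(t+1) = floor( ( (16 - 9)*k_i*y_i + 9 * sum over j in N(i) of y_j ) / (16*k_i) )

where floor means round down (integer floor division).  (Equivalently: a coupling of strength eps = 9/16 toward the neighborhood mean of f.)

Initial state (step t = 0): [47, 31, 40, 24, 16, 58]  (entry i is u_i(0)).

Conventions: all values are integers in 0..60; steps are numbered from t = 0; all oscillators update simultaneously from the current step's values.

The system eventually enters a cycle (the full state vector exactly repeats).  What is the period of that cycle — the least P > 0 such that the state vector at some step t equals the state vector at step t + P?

Answer: 1
Key observation: The state at step 8, [50, 50, 50, 50, 50, 50], reappears at step 9 — and no state repeats earlier — so the cycle the system enters has period 1.

Derivation:
t=0: [47, 31, 40, 24, 16, 58]
t=1: [42, 25, 43, 40, 33, 40]
t=2: [48, 46, 47, 48, 30, 48]
t=3: [45, 46, 46, 45, 29, 45]
t=4: [53, 53, 53, 53, 55, 53]
t=5: [47, 47, 47, 47, 47, 47]
t=6: [52, 52, 52, 52, 52, 52]
t=7: [49, 49, 49, 49, 49, 49]
t=8: [50, 50, 50, 50, 50, 50]
t=9: [50, 50, 50, 50, 50, 50]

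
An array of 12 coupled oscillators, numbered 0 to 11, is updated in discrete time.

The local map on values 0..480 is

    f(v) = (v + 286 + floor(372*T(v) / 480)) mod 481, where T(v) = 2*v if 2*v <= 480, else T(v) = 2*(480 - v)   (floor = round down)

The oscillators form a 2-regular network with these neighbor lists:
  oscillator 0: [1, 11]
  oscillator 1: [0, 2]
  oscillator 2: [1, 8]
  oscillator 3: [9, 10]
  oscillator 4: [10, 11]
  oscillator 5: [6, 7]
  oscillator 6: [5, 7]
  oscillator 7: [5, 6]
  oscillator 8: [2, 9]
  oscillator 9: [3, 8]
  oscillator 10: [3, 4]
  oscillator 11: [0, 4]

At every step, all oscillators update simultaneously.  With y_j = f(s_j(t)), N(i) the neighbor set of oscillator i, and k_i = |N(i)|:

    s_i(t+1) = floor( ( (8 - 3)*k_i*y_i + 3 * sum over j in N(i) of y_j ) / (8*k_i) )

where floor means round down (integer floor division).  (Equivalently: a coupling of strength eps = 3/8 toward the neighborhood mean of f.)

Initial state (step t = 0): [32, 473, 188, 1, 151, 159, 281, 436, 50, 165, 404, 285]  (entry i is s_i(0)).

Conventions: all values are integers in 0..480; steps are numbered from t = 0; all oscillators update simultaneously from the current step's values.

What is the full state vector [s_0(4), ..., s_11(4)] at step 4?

Simulating step by step:
t=0: [32, 473, 188, 1, 151, 159, 281, 436, 50, 165, 404, 285]
t=1: [356, 302, 308, 283, 253, 263, 343, 306, 353, 272, 293, 349]
t=2: [359, 376, 374, 393, 395, 391, 372, 380, 367, 389, 392, 366]
t=3: [348, 343, 343, 332, 334, 336, 341, 339, 344, 336, 332, 344]
t=4: [357, 359, 359, 365, 364, 363, 361, 362, 360, 363, 365, 359]

Answer: [357, 359, 359, 365, 364, 363, 361, 362, 360, 363, 365, 359]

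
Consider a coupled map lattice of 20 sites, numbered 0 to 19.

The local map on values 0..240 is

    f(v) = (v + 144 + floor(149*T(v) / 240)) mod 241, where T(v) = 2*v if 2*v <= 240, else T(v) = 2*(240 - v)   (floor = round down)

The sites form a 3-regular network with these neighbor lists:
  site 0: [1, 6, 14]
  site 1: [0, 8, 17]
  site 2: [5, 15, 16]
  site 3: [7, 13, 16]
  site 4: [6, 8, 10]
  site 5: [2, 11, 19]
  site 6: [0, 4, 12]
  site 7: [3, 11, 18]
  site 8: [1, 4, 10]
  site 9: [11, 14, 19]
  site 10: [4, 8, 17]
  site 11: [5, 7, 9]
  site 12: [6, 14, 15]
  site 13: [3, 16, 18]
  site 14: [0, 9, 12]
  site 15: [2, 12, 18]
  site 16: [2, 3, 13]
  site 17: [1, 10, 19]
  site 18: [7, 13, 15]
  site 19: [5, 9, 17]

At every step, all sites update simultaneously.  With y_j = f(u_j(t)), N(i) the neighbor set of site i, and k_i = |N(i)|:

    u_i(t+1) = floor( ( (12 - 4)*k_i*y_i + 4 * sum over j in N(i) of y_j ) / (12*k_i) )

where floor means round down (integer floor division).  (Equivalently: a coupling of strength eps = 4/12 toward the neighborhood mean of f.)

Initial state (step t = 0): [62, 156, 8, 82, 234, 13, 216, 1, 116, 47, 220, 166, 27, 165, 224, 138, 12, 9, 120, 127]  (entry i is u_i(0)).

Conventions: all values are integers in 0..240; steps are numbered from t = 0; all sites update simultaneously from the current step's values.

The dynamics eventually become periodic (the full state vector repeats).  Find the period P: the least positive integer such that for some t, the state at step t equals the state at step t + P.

Answer: 2
Key observation: The state at step 6, [161, 162, 161, 161, 162, 161, 162, 161, 162, 161, 162, 161, 161, 161, 161, 161, 161, 161, 161, 161], reappears at step 8 — and no state repeats earlier — so the cycle the system enters has period 2.

Derivation:
t=0: [62, 156, 8, 82, 234, 13, 216, 1, 116, 47, 220, 166, 27, 165, 224, 138, 12, 9, 120, 127]
t=1: [78, 149, 164, 110, 146, 169, 141, 143, 159, 58, 150, 143, 187, 154, 125, 171, 158, 162, 167, 151]
t=2: [106, 153, 160, 153, 164, 161, 154, 163, 162, 77, 163, 150, 158, 161, 142, 158, 160, 162, 160, 148]
t=3: [148, 160, 162, 163, 161, 162, 160, 161, 161, 105, 161, 153, 162, 162, 152, 162, 162, 161, 161, 154]
t=4: [164, 162, 161, 161, 162, 161, 162, 162, 162, 146, 162, 160, 161, 161, 160, 161, 161, 162, 161, 159]
t=5: [161, 161, 162, 161, 161, 162, 161, 161, 161, 164, 161, 162, 161, 162, 162, 162, 162, 161, 161, 162]
t=6: [161, 162, 161, 161, 162, 161, 162, 161, 162, 161, 162, 161, 161, 161, 161, 161, 161, 161, 161, 161]
t=7: [161, 161, 162, 162, 161, 162, 161, 162, 161, 162, 161, 162, 161, 162, 162, 162, 162, 161, 162, 162]
t=8: [161, 162, 161, 161, 162, 161, 162, 161, 162, 161, 162, 161, 161, 161, 161, 161, 161, 161, 161, 161]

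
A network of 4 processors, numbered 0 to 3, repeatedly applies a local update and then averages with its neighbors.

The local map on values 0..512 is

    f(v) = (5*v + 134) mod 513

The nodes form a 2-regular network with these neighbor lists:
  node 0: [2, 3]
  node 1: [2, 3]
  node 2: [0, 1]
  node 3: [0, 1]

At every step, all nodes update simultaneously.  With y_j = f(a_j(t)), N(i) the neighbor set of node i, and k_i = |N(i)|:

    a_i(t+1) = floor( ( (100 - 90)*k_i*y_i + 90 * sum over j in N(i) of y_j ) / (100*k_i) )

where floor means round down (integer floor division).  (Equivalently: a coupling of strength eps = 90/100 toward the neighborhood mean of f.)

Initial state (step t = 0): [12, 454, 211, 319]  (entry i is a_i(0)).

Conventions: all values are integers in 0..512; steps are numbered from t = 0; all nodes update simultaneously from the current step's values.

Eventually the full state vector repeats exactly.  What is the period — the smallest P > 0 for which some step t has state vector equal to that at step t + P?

Simulating step by step:
t=0: [12, 454, 211, 319]
t=1: [178, 194, 262, 264]
t=2: [431, 388, 306, 307]
t=3: [138, 116, 129, 129]
t=4: [270, 259, 257, 257]
t=5: [399, 394, 426, 426]
t=6: [198, 196, 79, 79]
t=7: [24, 23, 85, 85]
t=8: [66, 66, 230, 230]
t=9: [278, 278, 443, 443]
t=10: [317, 317, 477, 477]
t=11: [438, 438, 208, 208]
t=12: [160, 160, 259, 259]
t=13: [404, 404, 419, 419]
t=14: [169, 169, 109, 109]
t=15: [196, 196, 436, 436]
t=16: [244, 244, 105, 105]
t=17: [164, 164, 309, 309]
t=18: [170, 170, 410, 410]
t=19: [165, 165, 437, 437]
t=20: [284, 284, 428, 428]
t=21: [201, 201, 35, 35]
t=22: [289, 289, 132, 132]
t=23: [256, 256, 64, 64]
t=24: [447, 447, 394, 394]
t=25: [78, 78, 290, 290]
t=26: [41, 41, 14, 14]
t=27: [217, 217, 325, 325]
t=28: [217, 217, 195, 195]
t=29: [94, 94, 182, 182]
t=30: [25, 25, 83, 83]
t=31: [58, 58, 236, 236]
t=32: [301, 301, 410, 410]
t=33: [128, 128, 103, 103]
t=34: [148, 148, 248, 248]
t=35: [349, 349, 359, 359]
t=36: [385, 385, 345, 345]
t=37: [288, 288, 38, 38]
t=38: [295, 295, 63, 63]
t=39: [411, 411, 107, 107]
t=40: [154, 154, 138, 138]
t=41: [319, 319, 383, 383]
t=42: [478, 478, 222, 222]
t=43: [243, 243, 446, 446]
t=44: [313, 313, 321, 321]
t=45: [196, 196, 164, 164]
t=46: [405, 405, 123, 123]
t=47: [223, 223, 119, 119]
t=48: [216, 216, 222, 222]
t=49: [215, 215, 191, 191]
t=50: [75, 75, 171, 171]
t=51: [479, 479, 505, 505]
t=52: [132, 132, 438, 438]
t=53: [272, 272, 280, 280]
t=54: [504, 504, 472, 472]
t=55: [406, 406, 124, 124]
t=56: [228, 228, 124, 124]
t=57: [241, 241, 247, 247]
t=58: [340, 340, 316, 316]
t=59: [187, 187, 283, 283]
t=60: [13, 13, 39, 39]
t=61: [316, 316, 212, 212]
t=62: [168, 168, 174, 174]
t=63: [488, 488, 464, 464]
t=64: [362, 362, 48, 48]
t=65: [377, 377, 401, 401]
t=66: [126, 126, 440, 440]
t=67: [278, 278, 254, 254]
t=68: [390, 390, 486, 486]
t=69: [464, 464, 80, 80]
t=70: [59, 59, 363, 363]
t=71: [411, 411, 427, 427]
t=72: [209, 209, 145, 145]
t=73: [326, 326, 172, 172]
t=74: [455, 455, 250, 250]
t=75: [357, 357, 357, 357]
t=76: [380, 380, 380, 380]
t=77: [495, 495, 495, 495]
t=78: [44, 44, 44, 44]
t=79: [354, 354, 354, 354]
t=80: [365, 365, 365, 365]
t=81: [420, 420, 420, 420]
t=82: [182, 182, 182, 182]
t=83: [18, 18, 18, 18]
t=84: [224, 224, 224, 224]
t=85: [228, 228, 228, 228]
t=86: [248, 248, 248, 248]
t=87: [348, 348, 348, 348]
t=88: [335, 335, 335, 335]
t=89: [270, 270, 270, 270]
t=90: [458, 458, 458, 458]
t=91: [372, 372, 372, 372]
t=92: [455, 455, 455, 455]
t=93: [357, 357, 357, 357]

Answer: 18
Key observation: The state at step 75, [357, 357, 357, 357], reappears at step 93 — and no state repeats earlier — so the cycle the system enters has period 18.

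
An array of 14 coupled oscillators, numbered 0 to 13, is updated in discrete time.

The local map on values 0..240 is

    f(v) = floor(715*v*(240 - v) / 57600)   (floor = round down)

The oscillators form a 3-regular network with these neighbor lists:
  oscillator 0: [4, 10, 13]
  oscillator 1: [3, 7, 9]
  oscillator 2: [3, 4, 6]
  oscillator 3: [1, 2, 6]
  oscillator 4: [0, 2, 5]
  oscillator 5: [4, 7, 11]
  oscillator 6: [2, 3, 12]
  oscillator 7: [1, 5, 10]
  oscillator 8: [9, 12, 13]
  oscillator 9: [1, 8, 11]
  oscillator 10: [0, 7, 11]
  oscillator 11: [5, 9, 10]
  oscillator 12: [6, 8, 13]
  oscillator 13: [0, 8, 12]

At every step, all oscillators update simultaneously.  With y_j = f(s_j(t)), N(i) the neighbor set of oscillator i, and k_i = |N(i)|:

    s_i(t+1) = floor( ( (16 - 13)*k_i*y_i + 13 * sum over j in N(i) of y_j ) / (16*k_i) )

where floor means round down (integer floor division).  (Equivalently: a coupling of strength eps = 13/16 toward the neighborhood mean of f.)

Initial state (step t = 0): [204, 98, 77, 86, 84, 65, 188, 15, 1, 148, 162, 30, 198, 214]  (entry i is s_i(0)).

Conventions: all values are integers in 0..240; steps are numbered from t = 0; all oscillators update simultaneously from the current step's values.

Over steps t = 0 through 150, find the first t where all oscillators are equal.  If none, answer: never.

Answer: never
Key observation: The state at step 10 reappears at step 12 — the system is in a cycle of period 2 from step 10 on.  No step 0..12 is synchronized, and the cycle repeats forever, so no step up to 150 (or ever) has all oscillators equal.

Derivation:
t=0: [204, 98, 77, 86, 84, 65, 188, 15, 1, 148, 162, 30, 198, 214]  (not all equal)
t=1: [121, 133, 150, 152, 135, 102, 136, 134, 92, 99, 86, 140, 71, 66]  (not all equal)
t=2: [163, 172, 171, 171, 173, 174, 163, 172, 157, 172, 173, 170, 159, 160]  (not all equal)
t=3: [149, 145, 147, 148, 146, 144, 151, 143, 155, 149, 147, 144, 158, 158]  (not all equal)
t=4: [166, 169, 168, 168, 169, 171, 166, 170, 162, 168, 170, 169, 162, 162]  (not all equal)
t=5: [150, 148, 150, 150, 149, 147, 152, 147, 154, 150, 148, 147, 154, 154]  (not all equal)
t=6: [167, 167, 167, 167, 167, 168, 166, 169, 164, 167, 168, 168, 164, 164]  (not all equal)
t=7: [151, 150, 151, 151, 150, 149, 152, 149, 153, 151, 149, 150, 153, 153]  (not all equal)
t=8: [166, 166, 166, 166, 166, 167, 165, 167, 165, 166, 167, 167, 165, 165]  (not all equal)
t=9: [152, 151, 152, 152, 151, 151, 152, 151, 152, 152, 151, 151, 153, 152]  (not all equal)
t=10: [166, 166, 166, 166, 166, 166, 165, 166, 165, 166, 166, 166, 165, 165]  (not all equal)
t=11: [152, 152, 152, 152, 152, 152, 152, 152, 152, 152, 152, 152, 153, 152]  (not all equal)
t=12: [166, 166, 166, 166, 166, 166, 165, 166, 165, 166, 166, 166, 165, 165]  (not all equal)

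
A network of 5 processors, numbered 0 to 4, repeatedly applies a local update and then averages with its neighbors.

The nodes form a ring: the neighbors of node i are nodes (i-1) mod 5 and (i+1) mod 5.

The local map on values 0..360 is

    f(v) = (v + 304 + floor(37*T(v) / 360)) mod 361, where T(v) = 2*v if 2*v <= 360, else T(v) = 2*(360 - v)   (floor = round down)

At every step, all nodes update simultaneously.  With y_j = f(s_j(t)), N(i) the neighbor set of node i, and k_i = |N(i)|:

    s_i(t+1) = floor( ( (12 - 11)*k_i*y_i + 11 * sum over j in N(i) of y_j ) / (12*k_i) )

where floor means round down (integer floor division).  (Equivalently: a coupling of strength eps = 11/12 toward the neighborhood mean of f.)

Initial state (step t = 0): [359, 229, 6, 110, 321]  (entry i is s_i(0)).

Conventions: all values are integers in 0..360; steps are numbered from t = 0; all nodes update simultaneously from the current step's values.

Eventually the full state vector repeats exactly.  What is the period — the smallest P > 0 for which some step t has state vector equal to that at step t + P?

Answer: 10
Key observation: The state at step 32, [163, 163, 163, 163, 163], reappears at step 42 — and no state repeats earlier — so the cycle the system enters has period 10.

Derivation:
t=0: [359, 229, 6, 110, 321]
t=1: [240, 297, 151, 273, 195]
t=2: [211, 173, 232, 155, 215]
t=3: [170, 189, 145, 188, 159]
t=4: [150, 134, 162, 128, 154]
t=5: [116, 128, 103, 130, 111]
t=6: [86, 76, 95, 73, 89]
t=7: [42, 50, 34, 51, 39]
t=8: [191, 320, 31, 318, 193]
t=9: [216, 255, 275, 256, 214]
t=10: [201, 212, 220, 211, 202]
t=11: [180, 183, 185, 184, 179]
t=12: [160, 161, 162, 160, 161]
t=13: [136, 136, 136, 137, 135]
t=14: [105, 106, 106, 105, 106]
t=15: [69, 69, 69, 69, 69]
t=16: [26, 26, 26, 26, 26]
t=17: [335, 335, 335, 335, 335]
t=18: [283, 283, 283, 283, 283]
t=19: [241, 241, 241, 241, 241]
t=20: [208, 208, 208, 208, 208]
t=21: [182, 182, 182, 182, 182]
t=22: [161, 161, 161, 161, 161]
t=23: [137, 137, 137, 137, 137]
t=24: [108, 108, 108, 108, 108]
t=25: [73, 73, 73, 73, 73]
t=26: [31, 31, 31, 31, 31]
t=27: [341, 341, 341, 341, 341]
t=28: [287, 287, 287, 287, 287]
t=29: [245, 245, 245, 245, 245]
t=30: [211, 211, 211, 211, 211]
t=31: [184, 184, 184, 184, 184]
t=32: [163, 163, 163, 163, 163]
t=33: [139, 139, 139, 139, 139]
t=34: [110, 110, 110, 110, 110]
t=35: [75, 75, 75, 75, 75]
t=36: [33, 33, 33, 33, 33]
t=37: [343, 343, 343, 343, 343]
t=38: [289, 289, 289, 289, 289]
t=39: [246, 246, 246, 246, 246]
t=40: [212, 212, 212, 212, 212]
t=41: [185, 185, 185, 185, 185]
t=42: [163, 163, 163, 163, 163]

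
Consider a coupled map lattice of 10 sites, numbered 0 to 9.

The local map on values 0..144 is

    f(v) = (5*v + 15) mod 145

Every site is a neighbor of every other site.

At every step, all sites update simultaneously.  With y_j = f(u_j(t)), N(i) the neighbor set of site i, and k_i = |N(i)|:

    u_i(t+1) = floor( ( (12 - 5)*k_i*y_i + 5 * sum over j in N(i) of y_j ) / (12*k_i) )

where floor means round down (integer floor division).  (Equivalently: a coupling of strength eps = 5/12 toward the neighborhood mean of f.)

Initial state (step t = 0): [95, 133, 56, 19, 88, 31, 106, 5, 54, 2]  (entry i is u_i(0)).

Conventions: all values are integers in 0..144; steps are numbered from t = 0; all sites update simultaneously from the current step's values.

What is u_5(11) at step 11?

Simulating step by step:
t=0: [95, 133, 56, 19, 88, 31, 106, 5, 54, 2]
t=1: [58, 82, 31, 88, 39, 42, 88, 50, 104, 42]
t=2: [38, 103, 43, 41, 65, 73, 41, 95, 84, 73]
t=3: [63, 82, 76, 71, 58, 79, 71, 60, 31, 79]
t=4: [55, 106, 90, 77, 42, 98, 77, 47, 47, 98]
t=5: [36, 95, 52, 95, 79, 74, 95, 92, 92, 74]
t=6: [60, 63, 103, 63, 98, 85, 63, 55, 55, 85]
t=7: [28, 36, 65, 36, 52, 17, 36, 14, 14, 17]
t=8: [38, 59, 59, 59, 102, 86, 59, 78, 78, 86]
t=9: [54, 32, 32, 32, 70, 27, 32, 83, 83, 27]
t=10: [104, 45, 45, 45, 69, 31, 45, 104, 104, 31]
t=11: [90, 88, 88, 88, 74, 50, 88, 90, 90, 50]

Answer: u_5(11) = 50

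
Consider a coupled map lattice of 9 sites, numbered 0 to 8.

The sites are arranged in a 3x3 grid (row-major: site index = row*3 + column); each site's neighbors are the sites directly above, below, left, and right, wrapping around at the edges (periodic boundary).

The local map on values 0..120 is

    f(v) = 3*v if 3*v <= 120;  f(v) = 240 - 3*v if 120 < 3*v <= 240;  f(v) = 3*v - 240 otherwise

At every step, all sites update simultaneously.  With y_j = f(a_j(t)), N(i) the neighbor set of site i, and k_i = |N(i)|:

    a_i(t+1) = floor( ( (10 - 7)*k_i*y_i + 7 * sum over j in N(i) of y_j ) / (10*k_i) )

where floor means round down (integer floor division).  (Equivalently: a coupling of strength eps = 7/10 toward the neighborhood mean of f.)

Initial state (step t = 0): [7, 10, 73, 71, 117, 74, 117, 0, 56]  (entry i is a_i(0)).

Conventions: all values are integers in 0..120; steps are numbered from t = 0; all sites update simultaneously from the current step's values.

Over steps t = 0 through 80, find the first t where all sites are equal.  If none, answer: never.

Answer: never
Key observation: The state at step 36 reappears at step 40 — the system is in a cycle of period 4 from step 36 on.  No step 0..40 is synchronized, and the cycle repeats forever, so no step up to 80 (or ever) has all sites equal.

Derivation:
t=0: [7, 10, 73, 71, 117, 74, 117, 0, 56]  (not all equal)
t=1: [39, 35, 30, 53, 46, 45, 54, 56, 47]  (not all equal)
t=2: [97, 98, 101, 94, 94, 96, 87, 88, 90]  (not all equal)
t=3: [46, 47, 50, 40, 42, 45, 32, 32, 36]  (not all equal)
t=4: [101, 100, 99, 108, 107, 107, 103, 101, 100]  (not all equal)
t=5: [66, 64, 63, 76, 74, 73, 67, 66, 65]  (not all equal)
t=6: [38, 41, 42, 24, 26, 28, 36, 38, 40]  (not all equal)
t=7: [106, 108, 110, 88, 91, 92, 105, 108, 109]  (not all equal)
t=8: [71, 75, 76, 46, 49, 51, 70, 74, 75]  (not all equal)
t=9: [35, 30, 28, 72, 66, 64, 37, 32, 30]  (not all equal)
t=10: [85, 84, 83, 60, 57, 56, 88, 87, 86]  (not all equal)
t=11: [22, 23, 23, 49, 49, 48, 27, 27, 27]  (not all equal)
t=12: [74, 74, 75, 86, 87, 87, 80, 81, 81]  (not all equal)
t=13: [14, 15, 15, 15, 16, 16, 7, 8, 7]  (not all equal)
t=14: [39, 41, 40, 41, 42, 42, 29, 30, 30]  (not all equal)
t=15: [112, 112, 112, 110, 110, 111, 98, 98, 98]  (not all equal)
t=16: [87, 87, 88, 85, 85, 85, 67, 67, 68]  (not all equal)
t=17: [23, 23, 23, 20, 20, 20, 31, 31, 31]  (not all equal)
t=18: [71, 71, 71, 67, 67, 67, 83, 83, 83]  (not all equal)
t=19: [25, 25, 25, 31, 31, 31, 17, 17, 17]  (not all equal)
t=20: [73, 73, 73, 82, 82, 82, 62, 62, 62]  (not all equal)
t=21: [24, 24, 24, 17, 17, 17, 39, 39, 39]  (not all equal)
t=22: [76, 76, 76, 66, 66, 66, 97, 97, 97]  (not all equal)
t=23: [24, 24, 24, 38, 38, 38, 42, 42, 42]  (not all equal)
t=24: [86, 86, 86, 106, 106, 106, 106, 106, 106]  (not all equal)
t=25: [39, 39, 39, 67, 67, 67, 67, 67, 67]  (not all equal)
t=26: [89, 89, 89, 52, 52, 52, 52, 52, 52]  (not all equal)
t=27: [46, 46, 46, 74, 74, 74, 74, 74, 74]  (not all equal)
t=28: [72, 72, 72, 32, 32, 32, 32, 32, 32]  (not all equal)
t=29: [49, 49, 49, 83, 83, 83, 83, 83, 83]  (not all equal)
t=30: [63, 63, 63, 23, 23, 23, 23, 23, 23]  (not all equal)
t=31: [57, 57, 57, 65, 65, 65, 65, 65, 65]  (not all equal)
t=32: [60, 60, 60, 49, 49, 49, 49, 49, 49]  (not all equal)
t=33: [71, 71, 71, 87, 87, 87, 87, 87, 87]  (not all equal)
t=34: [24, 24, 24, 22, 22, 22, 22, 22, 22]  (not all equal)
t=35: [69, 69, 69, 67, 67, 67, 67, 67, 67]  (not all equal)
t=36: [35, 35, 35, 37, 37, 37, 37, 37, 37]  (not all equal)
t=37: [107, 107, 107, 109, 109, 109, 109, 109, 109]  (not all equal)
t=38: [83, 83, 83, 85, 85, 85, 85, 85, 85]  (not all equal)
t=39: [11, 11, 11, 13, 13, 13, 13, 13, 13]  (not all equal)
t=40: [35, 35, 35, 37, 37, 37, 37, 37, 37]  (not all equal)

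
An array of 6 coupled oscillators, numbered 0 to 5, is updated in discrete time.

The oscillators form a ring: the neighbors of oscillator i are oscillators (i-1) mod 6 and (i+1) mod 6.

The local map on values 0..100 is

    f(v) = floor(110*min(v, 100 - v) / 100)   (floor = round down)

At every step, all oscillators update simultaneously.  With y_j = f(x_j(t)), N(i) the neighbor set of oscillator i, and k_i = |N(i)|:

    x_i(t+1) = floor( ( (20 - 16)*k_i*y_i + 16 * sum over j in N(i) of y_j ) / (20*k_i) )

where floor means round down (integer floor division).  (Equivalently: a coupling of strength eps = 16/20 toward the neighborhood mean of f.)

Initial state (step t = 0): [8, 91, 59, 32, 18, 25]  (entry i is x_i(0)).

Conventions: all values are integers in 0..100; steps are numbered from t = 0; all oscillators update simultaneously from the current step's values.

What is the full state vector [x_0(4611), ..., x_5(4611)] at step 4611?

Answer: [51, 51, 51, 51, 51, 51]
Key observation: The state at step 12, [53, 53, 53, 53, 53, 53], reappears at step 14: the system is in a cycle of period 2 from step 12 on.  Therefore the state at step 4611 equals the state at step 12 + ((4611 - 12) mod 2) = 13, which is [51, 51, 51, 51, 51, 51].

Derivation:
t=0: [8, 91, 59, 32, 18, 25]
t=1: [16, 23, 26, 32, 28, 16]
t=2: [20, 23, 29, 30, 26, 22]
t=3: [24, 26, 29, 30, 28, 24]
t=4: [26, 28, 30, 31, 29, 27]
t=5: [29, 30, 32, 32, 31, 29]
t=6: [31, 33, 34, 34, 33, 32]
t=7: [35, 35, 36, 36, 36, 35]
t=8: [38, 38, 38, 39, 38, 38]
t=9: [41, 41, 41, 41, 41, 41]
t=10: [45, 45, 45, 45, 45, 45]
t=11: [49, 49, 49, 49, 49, 49]
t=12: [53, 53, 53, 53, 53, 53]
t=13: [51, 51, 51, 51, 51, 51]
t=14: [53, 53, 53, 53, 53, 53]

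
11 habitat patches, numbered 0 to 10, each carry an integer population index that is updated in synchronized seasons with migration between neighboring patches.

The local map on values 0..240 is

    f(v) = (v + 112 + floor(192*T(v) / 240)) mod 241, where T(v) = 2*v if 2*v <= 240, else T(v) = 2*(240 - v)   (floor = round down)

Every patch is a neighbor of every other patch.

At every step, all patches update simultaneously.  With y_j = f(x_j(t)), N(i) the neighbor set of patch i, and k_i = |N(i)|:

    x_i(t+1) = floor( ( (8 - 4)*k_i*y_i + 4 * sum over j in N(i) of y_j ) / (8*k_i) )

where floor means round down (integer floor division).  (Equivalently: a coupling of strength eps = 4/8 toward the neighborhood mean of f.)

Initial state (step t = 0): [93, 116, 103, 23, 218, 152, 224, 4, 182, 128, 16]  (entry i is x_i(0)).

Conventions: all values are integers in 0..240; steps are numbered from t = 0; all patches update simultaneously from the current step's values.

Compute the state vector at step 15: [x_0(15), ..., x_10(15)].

Simulating step by step:
t=0: [93, 116, 103, 23, 218, 152, 224, 4, 182, 128, 16]
t=1: [130, 157, 142, 156, 135, 153, 133, 134, 145, 160, 148]
t=2: [171, 164, 168, 164, 170, 165, 171, 170, 167, 163, 167]
t=3: [153, 155, 154, 155, 153, 155, 153, 153, 154, 155, 154]
t=4: [162, 162, 162, 162, 162, 162, 162, 162, 162, 162, 162]
t=5: [157, 157, 157, 157, 157, 157, 157, 157, 157, 157, 157]
t=6: [160, 160, 160, 160, 160, 160, 160, 160, 160, 160, 160]
t=7: [159, 159, 159, 159, 159, 159, 159, 159, 159, 159, 159]
t=8: [159, 159, 159, 159, 159, 159, 159, 159, 159, 159, 159]
t=9: [159, 159, 159, 159, 159, 159, 159, 159, 159, 159, 159]
t=10: [159, 159, 159, 159, 159, 159, 159, 159, 159, 159, 159]
t=11: [159, 159, 159, 159, 159, 159, 159, 159, 159, 159, 159]
t=12: [159, 159, 159, 159, 159, 159, 159, 159, 159, 159, 159]
t=13: [159, 159, 159, 159, 159, 159, 159, 159, 159, 159, 159]
t=14: [159, 159, 159, 159, 159, 159, 159, 159, 159, 159, 159]
t=15: [159, 159, 159, 159, 159, 159, 159, 159, 159, 159, 159]

Answer: [159, 159, 159, 159, 159, 159, 159, 159, 159, 159, 159]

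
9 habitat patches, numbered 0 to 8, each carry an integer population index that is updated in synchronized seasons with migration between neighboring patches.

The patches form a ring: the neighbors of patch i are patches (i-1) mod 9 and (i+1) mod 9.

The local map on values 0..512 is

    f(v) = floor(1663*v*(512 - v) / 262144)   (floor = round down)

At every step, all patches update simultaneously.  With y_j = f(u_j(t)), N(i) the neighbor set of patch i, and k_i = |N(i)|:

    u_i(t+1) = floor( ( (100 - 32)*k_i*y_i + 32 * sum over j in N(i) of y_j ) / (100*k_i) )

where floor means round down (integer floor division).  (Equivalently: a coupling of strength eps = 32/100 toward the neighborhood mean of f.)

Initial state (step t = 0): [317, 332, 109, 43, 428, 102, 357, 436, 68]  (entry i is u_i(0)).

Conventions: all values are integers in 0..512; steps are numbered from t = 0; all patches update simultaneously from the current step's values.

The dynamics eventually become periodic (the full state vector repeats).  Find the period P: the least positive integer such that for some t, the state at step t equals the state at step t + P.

Simulating step by step:
t=0: [317, 332, 109, 43, 428, 102, 357, 436, 68]
t=1: [357, 364, 270, 167, 217, 272, 314, 229, 226]
t=2: [358, 354, 394, 379, 400, 409, 399, 408, 400]
t=3: [339, 343, 307, 309, 286, 272, 280, 274, 292]
t=4: [376, 372, 393, 399, 408, 413, 412, 411, 402]
t=5: [317, 323, 299, 284, 270, 260, 261, 265, 284]
t=6: [394, 390, 402, 409, 413, 414, 415, 414, 407]
t=7: [291, 296, 281, 267, 259, 257, 255, 258, 272]
t=8: [407, 406, 410, 413, 414, 415, 415, 414, 413]
t=9: [269, 271, 265, 259, 257, 255, 255, 257, 260]
t=10: [414, 414, 414, 415, 415, 415, 415, 415, 414]
t=11: [257, 257, 256, 255, 255, 255, 255, 255, 256]
t=12: [415, 415, 415, 415, 415, 415, 415, 415, 415]
t=13: [255, 255, 255, 255, 255, 255, 255, 255, 255]
t=14: [415, 415, 415, 415, 415, 415, 415, 415, 415]

Answer: 2
Key observation: The state at step 12, [415, 415, 415, 415, 415, 415, 415, 415, 415], reappears at step 14 — and no state repeats earlier — so the cycle the system enters has period 2.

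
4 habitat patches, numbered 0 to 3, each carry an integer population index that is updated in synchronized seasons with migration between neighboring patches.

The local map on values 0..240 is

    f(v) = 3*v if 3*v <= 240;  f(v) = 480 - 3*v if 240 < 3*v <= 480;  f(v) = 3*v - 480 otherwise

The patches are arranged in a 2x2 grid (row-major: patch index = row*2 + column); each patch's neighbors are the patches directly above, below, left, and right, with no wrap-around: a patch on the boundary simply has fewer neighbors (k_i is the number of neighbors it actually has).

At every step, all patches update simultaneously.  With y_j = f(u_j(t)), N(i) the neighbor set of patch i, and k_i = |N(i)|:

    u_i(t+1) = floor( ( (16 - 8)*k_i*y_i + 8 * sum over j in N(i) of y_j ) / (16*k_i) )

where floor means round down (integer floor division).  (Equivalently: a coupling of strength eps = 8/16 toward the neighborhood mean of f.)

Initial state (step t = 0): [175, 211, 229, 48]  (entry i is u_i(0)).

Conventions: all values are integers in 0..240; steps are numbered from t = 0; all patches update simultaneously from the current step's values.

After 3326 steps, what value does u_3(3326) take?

Answer: u_3(3326) = 181
Key observation: The state at step 11, [137, 137, 87, 87], reappears at step 13: the system is in a cycle of period 2 from step 11 on.  Therefore the state at step 3326 equals the state at step 11 + ((3326 - 11) mod 2) = 12, which is [106, 106, 181, 181].

Derivation:
t=0: [175, 211, 229, 48]
t=1: [112, 123, 150, 162]
t=2: [107, 93, 52, 38]
t=3: [168, 168, 146, 146]
t=4: [28, 28, 37, 37]
t=5: [90, 90, 104, 104]
t=6: [199, 199, 178, 178]
t=7: [101, 101, 69, 69]
t=8: [184, 184, 199, 199]
t=9: [83, 83, 105, 105]
t=10: [214, 214, 181, 181]
t=11: [137, 137, 87, 87]
t=12: [106, 106, 181, 181]
t=13: [137, 137, 87, 87]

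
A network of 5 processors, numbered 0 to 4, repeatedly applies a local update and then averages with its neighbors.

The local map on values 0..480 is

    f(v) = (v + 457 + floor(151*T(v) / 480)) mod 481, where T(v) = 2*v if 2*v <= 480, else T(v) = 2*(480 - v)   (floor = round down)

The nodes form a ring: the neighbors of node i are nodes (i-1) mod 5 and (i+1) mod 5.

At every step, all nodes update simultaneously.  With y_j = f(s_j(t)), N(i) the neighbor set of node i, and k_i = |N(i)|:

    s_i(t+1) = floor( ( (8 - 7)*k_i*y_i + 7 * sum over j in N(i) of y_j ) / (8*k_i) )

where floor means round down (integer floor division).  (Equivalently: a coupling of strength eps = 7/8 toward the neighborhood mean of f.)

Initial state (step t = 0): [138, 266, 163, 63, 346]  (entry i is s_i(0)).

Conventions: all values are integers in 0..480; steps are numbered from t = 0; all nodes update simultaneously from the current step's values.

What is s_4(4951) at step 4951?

Answer: s_4(4951) = 441
Key observation: The state at step 8, [441, 441, 441, 441, 441], reappears at step 9: the system is in a cycle of period 1 from step 8 on.  Therefore the state at step 4951 equals the state at step 8 + ((4951 - 8) mod 1) = 8, which is [441, 441, 441, 441, 441].

Derivation:
t=0: [138, 266, 163, 63, 346]
t=1: [367, 239, 228, 292, 172]
t=2: [323, 378, 371, 312, 382]
t=3: [415, 407, 406, 414, 398]
t=4: [427, 429, 429, 427, 430]
t=5: [436, 436, 436, 436, 436]
t=6: [439, 439, 439, 439, 439]
t=7: [440, 440, 440, 440, 440]
t=8: [441, 441, 441, 441, 441]
t=9: [441, 441, 441, 441, 441]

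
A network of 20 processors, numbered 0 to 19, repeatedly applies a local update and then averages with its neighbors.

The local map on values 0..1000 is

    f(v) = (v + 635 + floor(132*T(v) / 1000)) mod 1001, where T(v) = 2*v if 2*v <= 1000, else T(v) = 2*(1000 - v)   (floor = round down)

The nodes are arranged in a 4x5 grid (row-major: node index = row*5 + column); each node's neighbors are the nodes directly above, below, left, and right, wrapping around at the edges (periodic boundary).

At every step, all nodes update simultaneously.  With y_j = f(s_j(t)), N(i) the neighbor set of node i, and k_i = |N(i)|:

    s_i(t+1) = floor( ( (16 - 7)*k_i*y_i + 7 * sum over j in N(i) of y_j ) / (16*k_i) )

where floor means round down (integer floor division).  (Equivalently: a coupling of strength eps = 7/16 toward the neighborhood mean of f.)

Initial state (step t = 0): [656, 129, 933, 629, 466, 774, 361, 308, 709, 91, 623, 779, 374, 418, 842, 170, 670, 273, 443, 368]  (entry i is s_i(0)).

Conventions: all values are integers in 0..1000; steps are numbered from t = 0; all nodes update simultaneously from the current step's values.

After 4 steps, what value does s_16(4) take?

Simulating step by step:
t=0: [656, 129, 933, 629, 466, 774, 361, 308, 709, 91, 623, 779, 374, 418, 842, 170, 670, 273, 443, 368]
t=1: [469, 606, 564, 357, 299, 435, 243, 144, 377, 599, 452, 368, 238, 226, 440, 611, 558, 690, 283, 250]
t=2: [223, 389, 356, 203, 181, 290, 687, 711, 298, 244, 204, 317, 771, 761, 370, 380, 303, 506, 816, 703]
t=3: [635, 225, 233, 660, 831, 344, 290, 341, 302, 636, 528, 213, 390, 375, 353, 309, 68, 268, 502, 405]
t=4: [371, 737, 778, 403, 424, 149, 213, 153, 109, 279, 278, 632, 295, 114, 143, 179, 713, 770, 326, 177]

Answer: s_16(4) = 713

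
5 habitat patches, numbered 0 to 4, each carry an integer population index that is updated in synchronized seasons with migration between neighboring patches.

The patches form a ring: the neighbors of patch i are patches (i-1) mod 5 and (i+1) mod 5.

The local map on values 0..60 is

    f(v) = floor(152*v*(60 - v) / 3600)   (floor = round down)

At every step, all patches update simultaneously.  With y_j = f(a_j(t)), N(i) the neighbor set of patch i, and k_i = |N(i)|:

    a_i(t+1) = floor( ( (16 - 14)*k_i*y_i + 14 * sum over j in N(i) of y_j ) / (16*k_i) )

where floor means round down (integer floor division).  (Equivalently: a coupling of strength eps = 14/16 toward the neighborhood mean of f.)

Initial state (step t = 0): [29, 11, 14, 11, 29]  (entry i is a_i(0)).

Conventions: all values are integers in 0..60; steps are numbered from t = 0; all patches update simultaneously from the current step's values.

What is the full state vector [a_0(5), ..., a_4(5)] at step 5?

Simulating step by step:
t=0: [29, 11, 14, 11, 29]
t=1: [30, 30, 22, 30, 30]
t=2: [38, 36, 37, 36, 38]
t=3: [35, 35, 35, 35, 35]
t=4: [36, 36, 36, 36, 36]
t=5: [36, 36, 36, 36, 36]

Answer: [36, 36, 36, 36, 36]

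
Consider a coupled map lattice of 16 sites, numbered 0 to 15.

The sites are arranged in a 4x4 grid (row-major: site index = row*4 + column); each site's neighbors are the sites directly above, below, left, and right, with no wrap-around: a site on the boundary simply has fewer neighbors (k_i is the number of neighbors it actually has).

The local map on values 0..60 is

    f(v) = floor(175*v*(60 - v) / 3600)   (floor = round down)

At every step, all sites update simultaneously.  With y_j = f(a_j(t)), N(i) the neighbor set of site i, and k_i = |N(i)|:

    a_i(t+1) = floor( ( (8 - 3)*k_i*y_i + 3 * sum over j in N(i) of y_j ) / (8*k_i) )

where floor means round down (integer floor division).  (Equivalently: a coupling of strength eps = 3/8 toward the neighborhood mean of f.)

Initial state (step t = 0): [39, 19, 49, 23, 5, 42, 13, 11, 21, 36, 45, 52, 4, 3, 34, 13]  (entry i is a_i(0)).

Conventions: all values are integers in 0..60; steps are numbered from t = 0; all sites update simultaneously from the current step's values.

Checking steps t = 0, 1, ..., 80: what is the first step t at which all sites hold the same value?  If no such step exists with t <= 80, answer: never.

Simulating step by step:
t=0: [39, 19, 49, 23, 5, 42, 13, 11, 21, 36, 45, 52, 4, 3, 34, 13]  (not all equal)
t=1: [33, 35, 29, 35, 22, 33, 29, 27, 32, 37, 32, 23, 15, 16, 34, 29]  (not all equal)
t=2: [42, 42, 42, 42, 41, 42, 43, 42, 41, 40, 42, 41, 34, 35, 41, 42]  (not all equal)
t=3: [36, 36, 35, 36, 36, 36, 35, 36, 37, 37, 36, 36, 41, 40, 37, 36]  (not all equal)
t=4: [42, 42, 42, 42, 41, 41, 42, 42, 40, 40, 41, 42, 37, 38, 40, 41]  (not all equal)
t=5: [36, 36, 36, 36, 37, 36, 36, 36, 38, 38, 37, 36, 40, 39, 38, 37]  (not all equal)
t=6: [41, 42, 42, 42, 41, 41, 41, 42, 39, 40, 41, 41, 38, 39, 40, 41]  (not all equal)
t=7: [36, 36, 36, 36, 37, 37, 36, 36, 38, 38, 37, 36, 39, 38, 37, 37]  (not all equal)
t=8: [41, 41, 42, 42, 41, 41, 41, 42, 40, 40, 41, 41, 39, 40, 40, 41]  (not all equal)
t=9: [37, 36, 36, 36, 37, 37, 36, 36, 38, 37, 37, 36, 38, 38, 37, 37]  (not all equal)
t=10: [41, 41, 42, 42, 40, 41, 41, 42, 40, 40, 41, 41, 40, 40, 40, 41]  (not all equal)
t=11: [37, 36, 36, 36, 37, 37, 36, 36, 38, 37, 37, 36, 38, 38, 37, 37]  (not all equal)

Answer: never
Key observation: The state at step 9 reappears at step 11 — the system is in a cycle of period 2 from step 9 on.  No step 0..11 is synchronized, and the cycle repeats forever, so no step up to 80 (or ever) has all sites equal.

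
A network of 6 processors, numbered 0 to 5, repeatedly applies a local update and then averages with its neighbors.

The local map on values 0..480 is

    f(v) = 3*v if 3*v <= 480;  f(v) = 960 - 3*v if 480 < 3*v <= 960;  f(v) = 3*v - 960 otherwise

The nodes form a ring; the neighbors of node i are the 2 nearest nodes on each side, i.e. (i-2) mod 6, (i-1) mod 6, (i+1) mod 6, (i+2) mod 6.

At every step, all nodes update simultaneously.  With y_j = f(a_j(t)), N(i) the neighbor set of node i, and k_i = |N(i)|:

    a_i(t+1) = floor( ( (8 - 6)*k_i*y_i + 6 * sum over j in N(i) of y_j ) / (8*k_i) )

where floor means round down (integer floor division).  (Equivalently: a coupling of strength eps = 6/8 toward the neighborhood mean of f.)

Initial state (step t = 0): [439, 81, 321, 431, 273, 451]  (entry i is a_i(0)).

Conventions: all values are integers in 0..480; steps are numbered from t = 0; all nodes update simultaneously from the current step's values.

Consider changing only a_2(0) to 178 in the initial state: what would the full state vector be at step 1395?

Simulating step by step:
t=0: [439, 81, 178, 431, 273, 451]
t=1: [314, 343, 307, 308, 318, 299]
t=2: [37, 46, 33, 42, 30, 39]
t=3: [111, 119, 111, 114, 107, 116]
t=4: [338, 343, 336, 340, 334, 340]
t=5: [54, 58, 54, 56, 52, 57]
t=6: [164, 167, 164, 166, 163, 166]
t=7: [465, 463, 465, 464, 466, 464]
t=8: [433, 432, 433, 433, 434, 433]
t=9: [339, 338, 339, 339, 339, 339]
t=10: [56, 56, 56, 56, 57, 56]
t=11: [168, 168, 168, 168, 168, 168]
t=12: [456, 456, 456, 456, 456, 456]
t=13: [408, 408, 408, 408, 408, 408]
t=14: [264, 264, 264, 264, 264, 264]
t=15: [168, 168, 168, 168, 168, 168]

Answer: [168, 168, 168, 168, 168, 168]
Key observation: The state at step 11, [168, 168, 168, 168, 168, 168], reappears at step 15: the system is in a cycle of period 4 from step 11 on.  Therefore the state at step 1395 equals the state at step 11 + ((1395 - 11) mod 4) = 11, which is [168, 168, 168, 168, 168, 168].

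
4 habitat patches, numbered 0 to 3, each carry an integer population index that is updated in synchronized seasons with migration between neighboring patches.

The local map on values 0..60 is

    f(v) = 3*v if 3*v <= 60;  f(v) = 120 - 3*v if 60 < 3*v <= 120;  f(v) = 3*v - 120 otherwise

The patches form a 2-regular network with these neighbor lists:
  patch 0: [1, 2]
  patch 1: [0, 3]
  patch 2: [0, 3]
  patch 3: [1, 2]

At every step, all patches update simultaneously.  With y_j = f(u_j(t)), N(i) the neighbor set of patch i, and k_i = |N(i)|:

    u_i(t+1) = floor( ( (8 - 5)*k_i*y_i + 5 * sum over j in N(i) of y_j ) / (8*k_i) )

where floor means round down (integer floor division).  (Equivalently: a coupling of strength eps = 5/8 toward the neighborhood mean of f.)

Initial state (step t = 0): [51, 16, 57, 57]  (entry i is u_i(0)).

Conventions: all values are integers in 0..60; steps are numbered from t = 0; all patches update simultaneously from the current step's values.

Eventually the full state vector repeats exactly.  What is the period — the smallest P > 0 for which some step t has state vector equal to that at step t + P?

Simulating step by step:
t=0: [51, 16, 57, 57]
t=1: [43, 44, 45, 50]
t=2: [11, 16, 17, 19]
t=3: [43, 46, 47, 52]
t=4: [15, 20, 21, 25]
t=5: [53, 50, 49, 53]
t=6: [32, 35, 34, 32]
t=7: [19, 20, 21, 19]
t=8: [57, 58, 57, 57]
t=9: [51, 52, 51, 51]
t=10: [33, 34, 33, 33]
t=11: [20, 19, 21, 20]
t=12: [58, 58, 58, 58]
t=13: [54, 54, 54, 54]
t=14: [42, 42, 42, 42]
t=15: [6, 6, 6, 6]
t=16: [18, 18, 18, 18]
t=17: [54, 54, 54, 54]

Answer: 4
Key observation: The state at step 13, [54, 54, 54, 54], reappears at step 17 — and no state repeats earlier — so the cycle the system enters has period 4.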